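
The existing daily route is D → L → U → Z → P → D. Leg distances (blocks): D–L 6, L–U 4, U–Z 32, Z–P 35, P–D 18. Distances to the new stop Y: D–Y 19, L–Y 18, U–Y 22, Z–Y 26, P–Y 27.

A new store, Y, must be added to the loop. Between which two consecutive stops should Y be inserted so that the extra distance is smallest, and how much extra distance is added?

Insertion cost between consecutive stops i–j is d(i,Y) + d(Y,j) − d(i,j):
  between D and L: 19 + 18 − 6 = 31
  between L and U: 18 + 22 − 4 = 36
  between U and Z: 22 + 26 − 32 = 16
  between Z and P: 26 + 27 − 35 = 18
  between P and D: 27 + 19 − 18 = 28
Cheapest insertion is between U and Z, adding 16.
New total = 95 + 16 = 111.

Adding 16 blocks by placing Y on the U–Z leg.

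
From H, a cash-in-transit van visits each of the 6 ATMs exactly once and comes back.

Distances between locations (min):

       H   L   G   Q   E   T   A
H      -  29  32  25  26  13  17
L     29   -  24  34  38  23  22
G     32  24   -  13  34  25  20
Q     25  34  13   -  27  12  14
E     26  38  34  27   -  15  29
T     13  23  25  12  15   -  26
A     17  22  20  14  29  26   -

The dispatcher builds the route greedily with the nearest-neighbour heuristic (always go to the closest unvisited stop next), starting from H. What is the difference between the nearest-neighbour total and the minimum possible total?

From H: T=13, A=17, Q=25, E=26, L=29, G=32 → choose T (13).
From T: Q=12, E=15, L=23, G=25, A=26 → choose Q (12).
From Q: G=13, A=14, E=27, L=34 → choose G (13).
From G: A=20, L=24, E=34 → choose A (20).
From A: L=22, E=29 → choose L (22).
From L: E=38 → choose E (38).
NN route H → T → Q → G → A → L → E → H costs 144.
Optimal: H → E → T → Q → G → L → A → H costs 129 (by enumerating all 360 distinct tours).
Excess = 144 − 129 = 15.

15 min longer than the optimal tour.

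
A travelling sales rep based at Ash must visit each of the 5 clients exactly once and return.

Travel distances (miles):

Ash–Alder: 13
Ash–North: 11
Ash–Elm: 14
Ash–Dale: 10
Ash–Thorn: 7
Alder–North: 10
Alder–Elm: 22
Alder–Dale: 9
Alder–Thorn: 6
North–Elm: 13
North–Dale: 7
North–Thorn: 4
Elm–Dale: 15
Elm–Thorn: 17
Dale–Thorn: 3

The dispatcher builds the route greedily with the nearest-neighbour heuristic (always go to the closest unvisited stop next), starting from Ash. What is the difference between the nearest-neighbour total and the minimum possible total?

From Ash: Thorn=7, Dale=10, North=11, Alder=13, Elm=14 → choose Thorn (7).
From Thorn: Dale=3, North=4, Alder=6, Elm=17 → choose Dale (3).
From Dale: North=7, Alder=9, Elm=15 → choose North (7).
From North: Alder=10, Elm=13 → choose Alder (10).
From Alder: Elm=22 → choose Elm (22).
NN route Ash → Thorn → Dale → North → Alder → Elm → Ash costs 63.
Optimal: Ash → Alder → Dale → Thorn → North → Elm → Ash costs 56 (by enumerating all 60 distinct tours).
Excess = 63 − 56 = 7.

7 miles longer than the optimal tour.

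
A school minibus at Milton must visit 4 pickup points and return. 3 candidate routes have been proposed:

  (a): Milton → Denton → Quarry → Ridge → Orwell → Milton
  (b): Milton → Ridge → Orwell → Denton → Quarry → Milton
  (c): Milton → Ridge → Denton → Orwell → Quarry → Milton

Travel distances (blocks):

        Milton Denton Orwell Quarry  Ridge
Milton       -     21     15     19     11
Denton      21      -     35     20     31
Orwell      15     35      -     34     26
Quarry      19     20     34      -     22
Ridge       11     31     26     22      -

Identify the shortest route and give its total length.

(a): 21 + 20 + 22 + 26 + 15 = 104
(b): 11 + 26 + 35 + 20 + 19 = 111
(c): 11 + 31 + 35 + 34 + 19 = 130

104 blocks — (a) is the shortest.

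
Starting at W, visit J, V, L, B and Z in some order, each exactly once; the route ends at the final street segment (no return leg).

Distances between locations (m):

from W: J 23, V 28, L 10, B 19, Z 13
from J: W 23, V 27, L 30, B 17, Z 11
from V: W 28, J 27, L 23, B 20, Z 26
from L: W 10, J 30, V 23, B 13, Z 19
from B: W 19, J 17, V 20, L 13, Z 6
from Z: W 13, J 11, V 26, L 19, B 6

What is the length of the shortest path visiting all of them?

There are 5! = 120 possible orderings.
W→J→V→L→B→Z: 23+27+23+13+6 = 92
W→J→V→L→Z→B: 23+27+23+19+6 = 98
W→J→V→B→L→Z: 23+27+20+13+19 = 102
W→J→V→B→Z→L: 23+27+20+6+19 = 95
W→J→V→Z→L→B: 23+27+26+19+13 = 108
W→J→V→Z→B→L: 23+27+26+6+13 = 95
W→J→L→V→B→Z: 23+30+23+20+6 = 102
W→J→L→V→Z→B: 23+30+23+26+6 = 108
W→J→L→B→V→Z: 23+30+13+20+26 = 112
W→J→L→B→Z→V: 23+30+13+6+26 = 98
W→J→L→Z→V→B: 23+30+19+26+20 = 118
W→J→L→Z→B→V: 23+30+19+6+20 = 98
W→J→B→V→L→Z: 23+17+20+23+19 = 102
W→J→B→V→Z→L: 23+17+20+26+19 = 105
… (106 more)
W→L→B→Z→J→V: 10+13+6+11+27 = 67  ← best
The minimum is 67.
One shortest path: W → L → B → Z → J → V.

67 m — the minimum one-way total.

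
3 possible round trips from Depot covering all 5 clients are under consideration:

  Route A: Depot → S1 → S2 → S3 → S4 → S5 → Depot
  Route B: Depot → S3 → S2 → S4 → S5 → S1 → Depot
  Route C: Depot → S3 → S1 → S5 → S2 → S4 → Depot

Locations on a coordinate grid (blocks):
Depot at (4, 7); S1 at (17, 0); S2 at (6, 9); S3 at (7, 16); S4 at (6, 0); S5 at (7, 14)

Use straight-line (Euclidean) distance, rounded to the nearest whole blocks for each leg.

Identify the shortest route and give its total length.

Route A: 15 + 14 + 7 + 16 + 14 + 8 = 74
Route B: 9 + 7 + 9 + 14 + 17 + 15 = 71
Route C: 9 + 19 + 17 + 5 + 9 + 7 = 66

Shortest is Route C, total 66 blocks.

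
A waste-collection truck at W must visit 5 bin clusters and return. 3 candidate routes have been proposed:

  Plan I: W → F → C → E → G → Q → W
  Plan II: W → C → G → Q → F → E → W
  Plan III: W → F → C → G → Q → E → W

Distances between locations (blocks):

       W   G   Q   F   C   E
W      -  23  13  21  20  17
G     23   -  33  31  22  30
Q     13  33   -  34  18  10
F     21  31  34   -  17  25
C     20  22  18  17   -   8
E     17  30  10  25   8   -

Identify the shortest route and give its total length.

Shortest is Plan III, total 120 blocks.

Plan I: 21 + 17 + 8 + 30 + 33 + 13 = 122
Plan II: 20 + 22 + 33 + 34 + 25 + 17 = 151
Plan III: 21 + 17 + 22 + 33 + 10 + 17 = 120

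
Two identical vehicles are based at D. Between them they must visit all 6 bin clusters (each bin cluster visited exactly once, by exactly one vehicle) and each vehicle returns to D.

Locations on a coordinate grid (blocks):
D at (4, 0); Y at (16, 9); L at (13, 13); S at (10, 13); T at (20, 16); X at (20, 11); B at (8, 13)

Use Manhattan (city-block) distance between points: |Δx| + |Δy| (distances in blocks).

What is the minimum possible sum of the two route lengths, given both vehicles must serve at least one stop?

Minimum combined distance: 98 blocks.

Try each way of splitting the stops between the two vehicles (each non-empty) and, for each split, find the best tour for each vehicle:
  {Y} + {L, S, T, X, B}: 42 + 64 = 106
  {L} + {Y, S, T, X, B}: 44 + 64 = 108
  {Y, L} + {S, T, X, B}: 50 + 64 = 114
  {S} + {Y, L, T, X, B}: 38 + 64 = 102
  {Y, S} + {L, T, X, B}: 50 + 64 = 114
  {L, S} + {Y, T, X, B}: 44 + 64 = 108
  … (31 splits in total)
  {Y, L, S, T, X} + {B}: 64 + 34 = 98  ← best
Best: vehicle 1 D → Y → X → T → L → S → D = 64; vehicle 2 D → B → D = 34; combined 98.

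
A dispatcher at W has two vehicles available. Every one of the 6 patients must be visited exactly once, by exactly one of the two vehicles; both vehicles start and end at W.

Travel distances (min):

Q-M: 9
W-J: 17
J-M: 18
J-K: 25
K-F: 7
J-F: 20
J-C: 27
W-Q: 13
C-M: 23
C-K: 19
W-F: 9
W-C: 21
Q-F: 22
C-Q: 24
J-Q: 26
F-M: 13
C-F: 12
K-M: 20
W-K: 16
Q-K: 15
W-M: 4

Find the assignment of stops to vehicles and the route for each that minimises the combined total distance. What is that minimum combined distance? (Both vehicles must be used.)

99 min — the smallest possible combined total.

Try each way of splitting the stops between the two vehicles (each non-empty) and, for each split, find the best tour for each vehicle:
  {J} + {C, Q, K, F, M}: 34 + 68 = 102
  {C} + {J, Q, K, F, M}: 42 + 72 = 114
  {J, C} + {Q, K, F, M}: 65 + 44 = 109
  {Q} + {J, C, K, F, M}: 26 + 84 = 110
  {J, Q} + {C, K, F, M}: 56 + 62 = 118
  {C, Q} + {J, K, F, M}: 58 + 63 = 121
  … (31 splits in total)
  {J, C, Q, K, F} + {M}: 91 + 8 = 99  ← best
Best: vehicle 1 W → J → C → F → K → Q → W = 91; vehicle 2 W → M → W = 8; combined 99.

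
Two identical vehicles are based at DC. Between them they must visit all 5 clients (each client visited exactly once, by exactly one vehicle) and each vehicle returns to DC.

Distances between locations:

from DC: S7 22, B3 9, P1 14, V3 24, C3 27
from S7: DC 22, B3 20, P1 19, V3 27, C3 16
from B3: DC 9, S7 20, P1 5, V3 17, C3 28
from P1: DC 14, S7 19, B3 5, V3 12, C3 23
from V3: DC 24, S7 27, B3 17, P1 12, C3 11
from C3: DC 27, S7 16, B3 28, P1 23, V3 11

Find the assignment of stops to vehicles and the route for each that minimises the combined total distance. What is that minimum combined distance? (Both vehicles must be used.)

There are 2^4 − 1 = 15 ways to divide the 5 stops into two non-empty groups. For each, the best each vehicle can do is its own shortest tour through its group:
  {S7} + {B3, P1, V3, C3}: 44 + 64 = 108
  {B3} + {S7, P1, V3, C3}: 18 + 75 = 93
  {S7, B3} + {P1, V3, C3}: 51 + 64 = 115
  {P1} + {S7, B3, V3, C3}: 28 + 75 = 103
  {S7, P1} + {B3, V3, C3}: 55 + 64 = 119
  {B3, P1} + {S7, V3, C3}: 28 + 73 = 101
  … (15 splits in total)
Best: vehicle 1 DC → B3 → DC = 18; vehicle 2 DC → S7 → C3 → V3 → P1 → DC = 75; combined 93.

Minimum combined distance: 93.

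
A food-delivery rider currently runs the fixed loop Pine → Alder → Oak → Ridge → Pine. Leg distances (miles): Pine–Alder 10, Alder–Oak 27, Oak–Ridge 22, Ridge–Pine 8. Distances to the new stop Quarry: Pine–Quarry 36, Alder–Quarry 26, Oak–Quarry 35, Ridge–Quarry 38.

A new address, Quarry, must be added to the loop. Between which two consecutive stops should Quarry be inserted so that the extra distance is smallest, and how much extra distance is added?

Insertion cost between consecutive stops i–j is d(i,Quarry) + d(Quarry,j) − d(i,j):
  between Pine and Alder: 36 + 26 − 10 = 52
  between Alder and Oak: 26 + 35 − 27 = 34
  between Oak and Ridge: 35 + 38 − 22 = 51
  between Ridge and Pine: 38 + 36 − 8 = 66
Cheapest insertion is between Alder and Oak, adding 34.
New total = 67 + 34 = 101.

Minimum extra distance: 34 miles, inserting Quarry between Alder and Oak.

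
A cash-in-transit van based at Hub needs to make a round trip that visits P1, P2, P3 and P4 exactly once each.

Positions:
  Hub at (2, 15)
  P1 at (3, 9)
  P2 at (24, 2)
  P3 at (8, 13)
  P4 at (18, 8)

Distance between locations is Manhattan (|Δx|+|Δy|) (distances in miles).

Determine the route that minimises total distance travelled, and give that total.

Minimum total distance: 70 miles.

With 4 stops there are 4!/2 = 12 distinct round trips (a route and its reverse cost the same).
Hub-P1-P2-P3-P4-Hub: 7+28+27+15+23 = 100
Hub-P1-P2-P4-P3-Hub: 7+28+12+15+8 = 70
Hub-P1-P3-P2-P4-Hub: 7+9+27+12+23 = 78
Hub-P1-P3-P4-P2-Hub: 7+9+15+12+35 = 78
Hub-P1-P4-P2-P3-Hub: 7+16+12+27+8 = 70
Hub-P1-P4-P3-P2-Hub: 7+16+15+27+35 = 100
Hub-P2-P1-P3-P4-Hub: 35+28+9+15+23 = 110
Hub-P2-P1-P4-P3-Hub: 35+28+16+15+8 = 102
Hub-P2-P3-P1-P4-Hub: 35+27+9+16+23 = 110
Hub-P2-P4-P1-P3-Hub: 35+12+16+9+8 = 80
Hub-P3-P1-P2-P4-Hub: 8+9+28+12+23 = 80
Hub-P3-P2-P1-P4-Hub: 8+27+28+16+23 = 102
The minimum is 70.
One optimal route: Hub → P1 → P2 → P4 → P3 → Hub (or its reverse).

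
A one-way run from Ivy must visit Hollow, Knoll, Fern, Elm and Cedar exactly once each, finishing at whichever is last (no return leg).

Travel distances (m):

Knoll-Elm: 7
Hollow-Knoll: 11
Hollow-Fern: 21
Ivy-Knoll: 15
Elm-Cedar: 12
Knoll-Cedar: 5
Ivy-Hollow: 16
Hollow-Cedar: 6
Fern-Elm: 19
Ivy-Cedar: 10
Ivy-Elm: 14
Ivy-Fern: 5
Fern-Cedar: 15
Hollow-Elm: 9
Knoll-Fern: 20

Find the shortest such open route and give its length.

Shortest open route: 41 m.

There are 5! = 120 possible orderings.
Ivy → Hollow → Knoll → Fern → Elm → Cedar: 16+11+20+19+12 = 78
Ivy → Hollow → Knoll → Fern → Cedar → Elm: 16+11+20+15+12 = 74
Ivy → Hollow → Knoll → Elm → Fern → Cedar: 16+11+7+19+15 = 68
Ivy → Hollow → Knoll → Elm → Cedar → Fern: 16+11+7+12+15 = 61
Ivy → Hollow → Knoll → Cedar → Fern → Elm: 16+11+5+15+19 = 66
Ivy → Hollow → Knoll → Cedar → Elm → Fern: 16+11+5+12+19 = 63
Ivy → Hollow → Fern → Knoll → Elm → Cedar: 16+21+20+7+12 = 76
Ivy → Hollow → Fern → Knoll → Cedar → Elm: 16+21+20+5+12 = 74
Ivy → Hollow → Fern → Elm → Knoll → Cedar: 16+21+19+7+5 = 68
Ivy → Hollow → Fern → Elm → Cedar → Knoll: 16+21+19+12+5 = 73
Ivy → Hollow → Fern → Cedar → Knoll → Elm: 16+21+15+5+7 = 64
Ivy → Hollow → Fern → Cedar → Elm → Knoll: 16+21+15+12+7 = 71
Ivy → Hollow → Elm → Knoll → Fern → Cedar: 16+9+7+20+15 = 67
Ivy → Hollow → Elm → Knoll → Cedar → Fern: 16+9+7+5+15 = 52
… (106 more)
Ivy → Fern → Cedar → Knoll → Elm → Hollow: 5+15+5+7+9 = 41  ← best
The minimum is 41.
One shortest path: Ivy → Fern → Cedar → Knoll → Elm → Hollow.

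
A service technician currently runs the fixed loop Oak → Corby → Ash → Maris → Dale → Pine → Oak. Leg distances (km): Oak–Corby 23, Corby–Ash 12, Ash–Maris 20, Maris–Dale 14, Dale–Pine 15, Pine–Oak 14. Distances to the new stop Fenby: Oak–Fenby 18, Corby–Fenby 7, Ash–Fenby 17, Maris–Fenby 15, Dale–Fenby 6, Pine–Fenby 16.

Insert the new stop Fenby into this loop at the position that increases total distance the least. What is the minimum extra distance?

Insertion cost between consecutive stops i–j is d(i,Fenby) + d(Fenby,j) − d(i,j):
  between Oak and Corby: 18 + 7 − 23 = 2
  between Corby and Ash: 7 + 17 − 12 = 12
  between Ash and Maris: 17 + 15 − 20 = 12
  between Maris and Dale: 15 + 6 − 14 = 7
  between Dale and Pine: 6 + 16 − 15 = 7
  between Pine and Oak: 16 + 18 − 14 = 20
Cheapest insertion is between Oak and Corby, adding 2.
New total = 98 + 2 = 100.

Minimum extra distance: 2 km, inserting Fenby between Oak and Corby.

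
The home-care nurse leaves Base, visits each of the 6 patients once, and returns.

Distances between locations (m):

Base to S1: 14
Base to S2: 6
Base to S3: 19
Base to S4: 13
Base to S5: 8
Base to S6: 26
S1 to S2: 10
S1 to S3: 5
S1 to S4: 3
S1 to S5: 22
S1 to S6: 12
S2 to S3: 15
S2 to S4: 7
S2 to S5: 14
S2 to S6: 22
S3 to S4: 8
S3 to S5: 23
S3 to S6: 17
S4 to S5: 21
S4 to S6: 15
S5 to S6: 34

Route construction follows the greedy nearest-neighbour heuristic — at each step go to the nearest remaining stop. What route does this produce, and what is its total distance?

Nearest-neighbour total = 80 m; route Base → S2 → S4 → S1 → S3 → S6 → S5 → Base.

At Base the remaining stops are S2 6, S5 8, S4 13, S1 14, S3 19, S6 26; go to S2.
At S2 the remaining stops are S4 7, S1 10, S5 14, S3 15, S6 22; go to S4.
At S4 the remaining stops are S1 3, S3 8, S6 15, S5 21; go to S1.
At S1 the remaining stops are S3 5, S6 12, S5 22; go to S3.
At S3 the remaining stops are S6 17, S5 23; go to S6.
At S6 the remaining stops are S5 34; go to S5.
Return S5→Base: 8.
Total = 6 + 7 + 3 + 5 + 17 + 34 + 8 = 80.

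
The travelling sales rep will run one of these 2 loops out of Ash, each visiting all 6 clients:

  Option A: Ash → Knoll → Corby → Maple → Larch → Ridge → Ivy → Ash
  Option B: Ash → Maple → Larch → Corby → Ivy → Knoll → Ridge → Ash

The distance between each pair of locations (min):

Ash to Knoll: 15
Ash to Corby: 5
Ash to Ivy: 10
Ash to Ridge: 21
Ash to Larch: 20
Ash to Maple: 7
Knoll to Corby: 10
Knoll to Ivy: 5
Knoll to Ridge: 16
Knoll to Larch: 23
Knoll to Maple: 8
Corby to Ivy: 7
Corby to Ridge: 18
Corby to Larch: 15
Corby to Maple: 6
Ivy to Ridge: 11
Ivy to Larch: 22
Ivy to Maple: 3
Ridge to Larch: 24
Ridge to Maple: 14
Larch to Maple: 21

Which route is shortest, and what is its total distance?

Option A: 15 + 10 + 6 + 21 + 24 + 11 + 10 = 97
Option B: 7 + 21 + 15 + 7 + 5 + 16 + 21 = 92

92 min — Option B is the shortest.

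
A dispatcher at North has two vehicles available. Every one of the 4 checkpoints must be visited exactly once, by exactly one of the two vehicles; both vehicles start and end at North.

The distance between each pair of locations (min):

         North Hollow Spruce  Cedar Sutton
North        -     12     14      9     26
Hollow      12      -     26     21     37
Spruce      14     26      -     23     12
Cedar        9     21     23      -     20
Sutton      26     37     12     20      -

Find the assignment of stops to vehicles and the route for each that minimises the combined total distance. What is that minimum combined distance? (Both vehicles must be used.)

There are 2^3 − 1 = 7 ways to divide the 4 stops into two non-empty groups. For each, the best each vehicle can do is its own shortest tour through its group:
  {Hollow} + {Spruce, Cedar, Sutton}: 24 + 55 = 79
  {Spruce} + {Hollow, Cedar, Sutton}: 28 + 78 = 106
  {Hollow, Spruce} + {Cedar, Sutton}: 52 + 55 = 107
  {Cedar} + {Hollow, Spruce, Sutton}: 18 + 75 = 93
  {Hollow, Cedar} + {Spruce, Sutton}: 42 + 52 = 94
  {Spruce, Cedar} + {Hollow, Sutton}: 46 + 75 = 121
  … (7 splits in total)
Best: vehicle 1 North → Hollow → North = 24; vehicle 2 North → Spruce → Sutton → Cedar → North = 55; combined 79.

Minimum combined distance: 79 min.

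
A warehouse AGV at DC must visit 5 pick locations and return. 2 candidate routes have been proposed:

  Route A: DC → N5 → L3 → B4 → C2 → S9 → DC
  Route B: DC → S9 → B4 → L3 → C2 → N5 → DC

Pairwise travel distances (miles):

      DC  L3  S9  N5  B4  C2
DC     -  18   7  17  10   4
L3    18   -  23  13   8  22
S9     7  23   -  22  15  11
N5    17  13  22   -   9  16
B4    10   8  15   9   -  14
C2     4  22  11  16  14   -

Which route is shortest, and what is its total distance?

Route A: 17 + 13 + 8 + 14 + 11 + 7 = 70
Route B: 7 + 15 + 8 + 22 + 16 + 17 = 85

Shortest is Route A, total 70 miles.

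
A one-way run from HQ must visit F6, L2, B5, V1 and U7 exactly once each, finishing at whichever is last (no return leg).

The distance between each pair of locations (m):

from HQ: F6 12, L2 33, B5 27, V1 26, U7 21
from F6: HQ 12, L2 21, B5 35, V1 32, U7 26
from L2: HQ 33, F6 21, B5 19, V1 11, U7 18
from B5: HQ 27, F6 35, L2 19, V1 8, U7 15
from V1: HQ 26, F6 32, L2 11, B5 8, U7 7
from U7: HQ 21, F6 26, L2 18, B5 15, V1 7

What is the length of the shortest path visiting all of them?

There are 5! = 120 possible orderings.
HQ - F6 - L2 - B5 - V1 - U7: 12+21+19+8+7 = 67
HQ - F6 - L2 - B5 - U7 - V1: 12+21+19+15+7 = 74
HQ - F6 - L2 - V1 - B5 - U7: 12+21+11+8+15 = 67
HQ - F6 - L2 - V1 - U7 - B5: 12+21+11+7+15 = 66
HQ - F6 - L2 - U7 - B5 - V1: 12+21+18+15+8 = 74
HQ - F6 - L2 - U7 - V1 - B5: 12+21+18+7+8 = 66
HQ - F6 - B5 - L2 - V1 - U7: 12+35+19+11+7 = 84
HQ - F6 - B5 - L2 - U7 - V1: 12+35+19+18+7 = 91
HQ - F6 - B5 - V1 - L2 - U7: 12+35+8+11+18 = 84
HQ - F6 - B5 - V1 - U7 - L2: 12+35+8+7+18 = 80
HQ - F6 - B5 - U7 - L2 - V1: 12+35+15+18+11 = 91
HQ - F6 - B5 - U7 - V1 - L2: 12+35+15+7+11 = 80
HQ - F6 - V1 - L2 - B5 - U7: 12+32+11+19+15 = 89
HQ - F6 - V1 - L2 - U7 - B5: 12+32+11+18+15 = 88
… (106 more)
The minimum is 66.
One shortest path: HQ → F6 → L2 → V1 → U7 → B5.

Shortest open route: 66 m.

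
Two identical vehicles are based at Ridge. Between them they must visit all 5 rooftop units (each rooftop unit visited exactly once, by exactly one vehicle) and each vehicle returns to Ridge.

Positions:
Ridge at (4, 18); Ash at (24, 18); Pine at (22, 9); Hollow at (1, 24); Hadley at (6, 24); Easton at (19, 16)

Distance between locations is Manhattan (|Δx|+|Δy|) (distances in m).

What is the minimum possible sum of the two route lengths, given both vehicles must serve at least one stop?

Check every non-empty split of the stops between the two vehicles; for each half take its own optimal tour:
  {Ash} + {Pine, Hollow, Hadley, Easton}: 40 + 72 = 112
  {Pine} + {Ash, Hollow, Hadley, Easton}: 54 + 62 = 116
  {Ash, Pine} + {Hollow, Hadley, Easton}: 58 + 52 = 110
  {Hollow} + {Ash, Pine, Hadley, Easton}: 18 + 70 = 88
  {Ash, Hollow} + {Pine, Hadley, Easton}: 58 + 66 = 124
  {Pine, Hollow} + {Ash, Hadley, Easton}: 72 + 56 = 128
  … (15 splits in total)
  {Hollow, Hadley} + {Ash, Pine, Easton}: 22 + 58 = 80  ← best
Best: vehicle 1 Ridge → Hollow → Hadley → Ridge = 22; vehicle 2 Ridge → Ash → Pine → Easton → Ridge = 58; combined 80.

80 m — the smallest possible combined total.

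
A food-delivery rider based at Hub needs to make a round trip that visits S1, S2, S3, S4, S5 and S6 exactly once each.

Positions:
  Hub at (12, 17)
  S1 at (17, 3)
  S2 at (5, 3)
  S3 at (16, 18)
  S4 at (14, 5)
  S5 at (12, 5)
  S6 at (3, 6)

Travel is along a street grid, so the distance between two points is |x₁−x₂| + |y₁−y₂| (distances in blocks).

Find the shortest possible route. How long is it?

Hub - S1 - S2 - S3 - S4 - S5 - S6 - Hub: 19+12+26+15+2+10+20 = 104
Hub - S1 - S2 - S3 - S4 - S6 - S5 - Hub: 19+12+26+15+12+10+12 = 106
Hub - S1 - S2 - S3 - S5 - S4 - S6 - Hub: 19+12+26+17+2+12+20 = 108
Hub - S1 - S2 - S3 - S5 - S6 - S4 - Hub: 19+12+26+17+10+12+14 = 110
Hub - S1 - S2 - S3 - S6 - S4 - S5 - Hub: 19+12+26+25+12+2+12 = 108
Hub - S1 - S2 - S3 - S6 - S5 - S4 - Hub: 19+12+26+25+10+2+14 = 108
Hub - S1 - S2 - S4 - S3 - S5 - S6 - Hub: 19+12+11+15+17+10+20 = 104
Hub - S1 - S2 - S4 - S3 - S6 - S5 - Hub: 19+12+11+15+25+10+12 = 104
… (352 more)
Hub - S3 - S1 - S4 - S5 - S2 - S6 - Hub: 5+16+5+2+9+5+20 = 62  ← best
The minimum is 62.
One optimal route: Hub → S3 → S1 → S4 → S5 → S2 → S6 → Hub (or its reverse).

Shortest round trip = 62 blocks.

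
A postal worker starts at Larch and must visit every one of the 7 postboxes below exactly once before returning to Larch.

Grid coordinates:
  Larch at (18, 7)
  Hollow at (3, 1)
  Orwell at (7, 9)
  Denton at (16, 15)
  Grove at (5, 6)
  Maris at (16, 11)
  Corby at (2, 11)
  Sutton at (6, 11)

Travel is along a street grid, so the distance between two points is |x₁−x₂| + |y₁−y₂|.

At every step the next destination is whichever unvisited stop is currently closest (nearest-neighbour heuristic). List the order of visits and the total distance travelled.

70 along Larch → Maris → Denton → Sutton → Orwell → Grove → Hollow → Corby → Larch.

From Larch: distances to unvisited — Maris=6, Denton=10, Orwell=13, Grove=14, Sutton=16, Corby=20, Hollow=21. Nearest is Maris (6).
From Maris: distances to unvisited — Denton=4, Sutton=10, Orwell=11, Corby=14, Grove=16, Hollow=23. Nearest is Denton (4).
From Denton: distances to unvisited — Sutton=14, Orwell=15, Corby=18, Grove=20, Hollow=27. Nearest is Sutton (14).
From Sutton: distances to unvisited — Orwell=3, Corby=4, Grove=6, Hollow=13. Nearest is Orwell (3).
From Orwell: distances to unvisited — Grove=5, Corby=7, Hollow=12. Nearest is Grove (5).
From Grove: distances to unvisited — Hollow=7, Corby=8. Nearest is Hollow (7).
From Hollow: distances to unvisited — Corby=11. Nearest is Corby (11).
Return Corby→Larch: 20.
Total = 6 + 4 + 14 + 3 + 5 + 7 + 11 + 20 = 70.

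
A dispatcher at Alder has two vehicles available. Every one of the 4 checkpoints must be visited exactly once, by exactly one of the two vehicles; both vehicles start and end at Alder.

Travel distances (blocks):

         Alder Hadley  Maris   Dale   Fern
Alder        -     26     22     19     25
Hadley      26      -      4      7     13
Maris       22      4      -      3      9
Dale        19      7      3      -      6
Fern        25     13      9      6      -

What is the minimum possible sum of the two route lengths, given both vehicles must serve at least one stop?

Minimum combined distance: 102 blocks.

Try each way of splitting the stops between the two vehicles (each non-empty) and, for each split, find the best tour for each vehicle:
  {Hadley} + {Maris, Dale, Fern}: 52 + 56 = 108
  {Maris} + {Hadley, Dale, Fern}: 44 + 64 = 108
  {Hadley, Maris} + {Dale, Fern}: 52 + 50 = 102
  {Dale} + {Hadley, Maris, Fern}: 38 + 64 = 102
  {Hadley, Dale} + {Maris, Fern}: 52 + 56 = 108
  {Maris, Dale} + {Hadley, Fern}: 44 + 64 = 108
  … (7 splits in total)
Best: vehicle 1 Alder → Hadley → Maris → Alder = 52; vehicle 2 Alder → Dale → Fern → Alder = 50; combined 102.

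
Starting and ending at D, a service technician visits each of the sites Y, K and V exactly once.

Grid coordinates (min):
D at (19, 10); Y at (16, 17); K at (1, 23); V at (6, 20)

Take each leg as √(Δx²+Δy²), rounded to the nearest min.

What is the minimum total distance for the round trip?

D - Y - K - V - D: 8+16+6+16 = 46
D - Y - V - K - D: 8+10+6+22 = 46
D - K - Y - V - D: 22+16+10+16 = 64
The minimum is 46.
One optimal route: D → Y → K → V → D (or its reverse).

46 min — the shortest possible round trip.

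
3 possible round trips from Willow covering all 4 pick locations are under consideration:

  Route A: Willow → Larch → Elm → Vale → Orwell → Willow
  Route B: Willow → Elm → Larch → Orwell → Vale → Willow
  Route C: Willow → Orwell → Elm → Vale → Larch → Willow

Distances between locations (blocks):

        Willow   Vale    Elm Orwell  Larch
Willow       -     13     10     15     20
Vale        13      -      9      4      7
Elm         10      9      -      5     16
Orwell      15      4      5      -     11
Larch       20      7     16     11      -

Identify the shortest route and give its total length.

Route A: 20 + 16 + 9 + 4 + 15 = 64
Route B: 10 + 16 + 11 + 4 + 13 = 54
Route C: 15 + 5 + 9 + 7 + 20 = 56

Shortest is Route B, total 54 blocks.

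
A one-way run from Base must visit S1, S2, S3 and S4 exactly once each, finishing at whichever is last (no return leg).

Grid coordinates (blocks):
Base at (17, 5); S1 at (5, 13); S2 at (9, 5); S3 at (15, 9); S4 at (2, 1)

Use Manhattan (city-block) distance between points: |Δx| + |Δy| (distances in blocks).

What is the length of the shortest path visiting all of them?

Minimum one-way distance = 42 blocks.

There are 4! = 24 possible orderings.
Base→S1→S2→S3→S4: 20+12+10+21 = 63
Base→S1→S2→S4→S3: 20+12+11+21 = 64
Base→S1→S3→S2→S4: 20+14+10+11 = 55
Base→S1→S3→S4→S2: 20+14+21+11 = 66
Base→S1→S4→S2→S3: 20+15+11+10 = 56
Base→S1→S4→S3→S2: 20+15+21+10 = 66
Base→S2→S1→S3→S4: 8+12+14+21 = 55
Base→S2→S1→S4→S3: 8+12+15+21 = 56
Base→S2→S3→S1→S4: 8+10+14+15 = 47
Base→S2→S3→S4→S1: 8+10+21+15 = 54
Base→S2→S4→S1→S3: 8+11+15+14 = 48
Base→S2→S4→S3→S1: 8+11+21+14 = 54
Base→S3→S1→S2→S4: 6+14+12+11 = 43
Base→S3→S1→S4→S2: 6+14+15+11 = 46
… (10 more)
Base→S3→S2→S4→S1: 6+10+11+15 = 42  ← best
The minimum is 42.
One shortest path: Base → S3 → S2 → S4 → S1.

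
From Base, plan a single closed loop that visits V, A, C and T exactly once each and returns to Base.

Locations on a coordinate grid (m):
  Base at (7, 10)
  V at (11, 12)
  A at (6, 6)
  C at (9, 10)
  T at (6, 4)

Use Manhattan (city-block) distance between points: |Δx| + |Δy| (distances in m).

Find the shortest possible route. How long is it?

Shortest round trip = 26 m.

There are 12 distinct closed tours to check (reversals are equivalent).
Base - V - A - C - T - Base: 6+11+7+9+7 = 40
Base - V - A - T - C - Base: 6+11+2+9+2 = 30
Base - V - C - A - T - Base: 6+4+7+2+7 = 26
Base - V - C - T - A - Base: 6+4+9+2+5 = 26
Base - V - T - A - C - Base: 6+13+2+7+2 = 30
Base - V - T - C - A - Base: 6+13+9+7+5 = 40
Base - A - V - C - T - Base: 5+11+4+9+7 = 36
Base - A - V - T - C - Base: 5+11+13+9+2 = 40
Base - A - C - V - T - Base: 5+7+4+13+7 = 36
Base - A - T - V - C - Base: 5+2+13+4+2 = 26
Base - C - V - A - T - Base: 2+4+11+2+7 = 26
Base - C - A - V - T - Base: 2+7+11+13+7 = 40
The minimum is 26.
One optimal route: Base → V → C → A → T → Base (or its reverse).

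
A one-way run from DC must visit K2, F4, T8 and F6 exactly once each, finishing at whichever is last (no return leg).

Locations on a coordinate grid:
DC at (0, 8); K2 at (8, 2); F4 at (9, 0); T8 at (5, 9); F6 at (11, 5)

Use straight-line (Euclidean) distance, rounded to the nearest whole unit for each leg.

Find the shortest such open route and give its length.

There are 4! = 24 possible orderings.
DC → K2 → F4 → T8 → F6: 10+2+10+7 = 29
DC → K2 → F4 → F6 → T8: 10+2+5+7 = 24
DC → K2 → T8 → F4 → F6: 10+8+10+5 = 33
DC → K2 → T8 → F6 → F4: 10+8+7+5 = 30
DC → K2 → F6 → F4 → T8: 10+4+5+10 = 29
DC → K2 → F6 → T8 → F4: 10+4+7+10 = 31
DC → F4 → K2 → T8 → F6: 12+2+8+7 = 29
DC → F4 → K2 → F6 → T8: 12+2+4+7 = 25
DC → F4 → T8 → K2 → F6: 12+10+8+4 = 34
DC → F4 → T8 → F6 → K2: 12+10+7+4 = 33
DC → F4 → F6 → K2 → T8: 12+5+4+8 = 29
DC → F4 → F6 → T8 → K2: 12+5+7+8 = 32
DC → T8 → K2 → F4 → F6: 5+8+2+5 = 20
DC → T8 → K2 → F6 → F4: 5+8+4+5 = 22
… (10 more)
DC → T8 → F6 → K2 → F4: 5+7+4+2 = 18  ← best
The minimum is 18.
One shortest path: DC → T8 → F6 → K2 → F4.

Shortest open route: 18.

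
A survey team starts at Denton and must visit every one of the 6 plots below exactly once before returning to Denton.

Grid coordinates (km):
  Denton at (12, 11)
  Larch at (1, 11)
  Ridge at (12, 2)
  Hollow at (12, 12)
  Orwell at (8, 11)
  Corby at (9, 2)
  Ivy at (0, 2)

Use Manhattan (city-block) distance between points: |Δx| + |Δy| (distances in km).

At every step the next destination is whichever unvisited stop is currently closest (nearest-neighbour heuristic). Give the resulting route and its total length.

Nearest-neighbour total = 44 km; route Denton → Hollow → Orwell → Larch → Ivy → Corby → Ridge → Denton.

From Denton: distances to unvisited — Hollow=1, Orwell=4, Ridge=9, Larch=11, Corby=12, Ivy=21. Nearest is Hollow (1).
From Hollow: distances to unvisited — Orwell=5, Ridge=10, Larch=12, Corby=13, Ivy=22. Nearest is Orwell (5).
From Orwell: distances to unvisited — Larch=7, Corby=10, Ridge=13, Ivy=17. Nearest is Larch (7).
From Larch: distances to unvisited — Ivy=10, Corby=17, Ridge=20. Nearest is Ivy (10).
From Ivy: distances to unvisited — Corby=9, Ridge=12. Nearest is Corby (9).
From Corby: distances to unvisited — Ridge=3. Nearest is Ridge (3).
Return Ridge→Denton: 9.
Total = 1 + 5 + 7 + 10 + 9 + 3 + 9 = 44.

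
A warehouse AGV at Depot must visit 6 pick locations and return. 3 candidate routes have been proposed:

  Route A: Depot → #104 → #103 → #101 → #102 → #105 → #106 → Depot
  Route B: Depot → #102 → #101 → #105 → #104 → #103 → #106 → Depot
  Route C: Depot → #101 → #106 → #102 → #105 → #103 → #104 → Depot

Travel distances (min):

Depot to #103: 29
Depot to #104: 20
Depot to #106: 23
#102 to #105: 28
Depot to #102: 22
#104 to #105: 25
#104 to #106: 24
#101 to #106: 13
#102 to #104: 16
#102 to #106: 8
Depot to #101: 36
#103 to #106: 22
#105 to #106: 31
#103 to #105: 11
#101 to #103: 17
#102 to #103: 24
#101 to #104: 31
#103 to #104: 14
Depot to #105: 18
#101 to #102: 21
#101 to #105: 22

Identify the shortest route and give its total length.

Shortest is Route C, total 130 min.

Route A: 20 + 14 + 17 + 21 + 28 + 31 + 23 = 154
Route B: 22 + 21 + 22 + 25 + 14 + 22 + 23 = 149
Route C: 36 + 13 + 8 + 28 + 11 + 14 + 20 = 130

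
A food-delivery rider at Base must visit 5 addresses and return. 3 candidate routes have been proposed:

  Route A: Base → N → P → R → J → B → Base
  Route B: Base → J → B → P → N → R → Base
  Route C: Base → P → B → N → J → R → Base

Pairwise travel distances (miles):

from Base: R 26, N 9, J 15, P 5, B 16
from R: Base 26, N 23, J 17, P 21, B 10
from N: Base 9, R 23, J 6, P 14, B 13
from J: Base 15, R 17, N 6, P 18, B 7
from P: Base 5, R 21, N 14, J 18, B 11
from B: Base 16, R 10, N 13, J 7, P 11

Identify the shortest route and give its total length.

Route A: 9 + 14 + 21 + 17 + 7 + 16 = 84
Route B: 15 + 7 + 11 + 14 + 23 + 26 = 96
Route C: 5 + 11 + 13 + 6 + 17 + 26 = 78

Shortest is Route C, total 78 miles.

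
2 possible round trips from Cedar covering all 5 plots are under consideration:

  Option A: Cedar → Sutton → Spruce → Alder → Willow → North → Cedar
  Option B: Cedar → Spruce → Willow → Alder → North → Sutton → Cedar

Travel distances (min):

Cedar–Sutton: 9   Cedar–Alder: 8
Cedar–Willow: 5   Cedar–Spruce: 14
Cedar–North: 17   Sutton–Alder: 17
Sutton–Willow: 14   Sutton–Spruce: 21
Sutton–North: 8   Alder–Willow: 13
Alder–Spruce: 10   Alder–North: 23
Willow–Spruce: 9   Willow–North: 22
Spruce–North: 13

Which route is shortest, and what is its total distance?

Shortest is Option B, total 76 min.

Option A: 9 + 21 + 10 + 13 + 22 + 17 = 92
Option B: 14 + 9 + 13 + 23 + 8 + 9 = 76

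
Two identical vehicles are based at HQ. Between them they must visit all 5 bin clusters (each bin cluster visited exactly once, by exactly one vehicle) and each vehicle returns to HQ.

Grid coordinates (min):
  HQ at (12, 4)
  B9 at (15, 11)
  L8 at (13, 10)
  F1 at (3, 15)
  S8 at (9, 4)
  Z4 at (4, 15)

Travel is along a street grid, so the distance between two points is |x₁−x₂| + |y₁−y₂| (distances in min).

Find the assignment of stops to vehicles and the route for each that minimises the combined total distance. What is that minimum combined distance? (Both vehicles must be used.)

Check every non-empty split of the stops between the two vehicles; for each half take its own optimal tour:
  {B9} + {L8, F1, S8, Z4}: 20 + 42 = 62
  {L8} + {B9, F1, S8, Z4}: 14 + 46 = 60
  {B9, L8} + {F1, S8, Z4}: 20 + 40 = 60
  {F1} + {B9, L8, S8, Z4}: 40 + 44 = 84
  {B9, F1} + {L8, S8, Z4}: 46 + 40 = 86
  {L8, F1} + {B9, S8, Z4}: 42 + 44 = 86
  … (15 splits in total)
  {S8} + {B9, L8, F1, Z4}: 6 + 46 = 52  ← best
Best: vehicle 1 HQ → S8 → HQ = 6; vehicle 2 HQ → L8 → B9 → F1 → Z4 → HQ = 46; combined 52.

52 min — the smallest possible combined total.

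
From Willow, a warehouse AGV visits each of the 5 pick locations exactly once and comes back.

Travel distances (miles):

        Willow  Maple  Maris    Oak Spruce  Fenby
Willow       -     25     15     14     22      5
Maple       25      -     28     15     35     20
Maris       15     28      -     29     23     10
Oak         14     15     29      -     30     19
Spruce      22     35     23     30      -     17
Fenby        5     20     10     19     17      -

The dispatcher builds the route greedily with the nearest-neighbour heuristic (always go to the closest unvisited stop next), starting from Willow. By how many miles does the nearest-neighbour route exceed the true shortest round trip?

Excess over optimum: 6 miles.

From Willow: Fenby=5, Oak=14, Maris=15, Spruce=22, Maple=25 → choose Fenby (5).
From Fenby: Maris=10, Spruce=17, Oak=19, Maple=20 → choose Maris (10).
From Maris: Spruce=23, Maple=28, Oak=29 → choose Spruce (23).
From Spruce: Oak=30, Maple=35 → choose Oak (30).
From Oak: Maple=15 → choose Maple (15).
NN route Willow → Fenby → Maris → Spruce → Oak → Maple → Willow costs 108.
Optimal: Willow → Oak → Maple → Maris → Spruce → Fenby → Willow costs 102 (by enumerating all 60 distinct tours).
Excess = 108 − 102 = 6.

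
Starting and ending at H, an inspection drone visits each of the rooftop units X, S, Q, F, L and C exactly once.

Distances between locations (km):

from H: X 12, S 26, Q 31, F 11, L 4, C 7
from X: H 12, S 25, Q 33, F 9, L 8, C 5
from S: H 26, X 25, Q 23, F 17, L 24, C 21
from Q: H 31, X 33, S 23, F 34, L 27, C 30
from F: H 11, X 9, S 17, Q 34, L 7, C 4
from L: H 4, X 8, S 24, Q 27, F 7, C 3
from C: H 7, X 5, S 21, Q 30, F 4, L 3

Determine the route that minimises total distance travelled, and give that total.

There are 360 distinct closed tours to check (reversals are equivalent).
H → X → S → Q → F → L → C → H: 12+25+23+34+7+3+7 = 111
H → X → S → Q → F → C → L → H: 12+25+23+34+4+3+4 = 105
H → X → S → Q → L → F → C → H: 12+25+23+27+7+4+7 = 105
H → X → S → Q → L → C → F → H: 12+25+23+27+3+4+11 = 105
H → X → S → Q → C → F → L → H: 12+25+23+30+4+7+4 = 105
H → X → S → Q → C → L → F → H: 12+25+23+30+3+7+11 = 111
H → X → S → F → Q → L → C → H: 12+25+17+34+27+3+7 = 125
H → X → S → F → Q → C → L → H: 12+25+17+34+30+3+4 = 125
… (352 more)
H → X → C → F → S → Q → L → H: 12+5+4+17+23+27+4 = 92  ← best
The minimum is 92.
One optimal route: H → X → C → F → S → Q → L → H (or its reverse).

Shortest round trip = 92 km.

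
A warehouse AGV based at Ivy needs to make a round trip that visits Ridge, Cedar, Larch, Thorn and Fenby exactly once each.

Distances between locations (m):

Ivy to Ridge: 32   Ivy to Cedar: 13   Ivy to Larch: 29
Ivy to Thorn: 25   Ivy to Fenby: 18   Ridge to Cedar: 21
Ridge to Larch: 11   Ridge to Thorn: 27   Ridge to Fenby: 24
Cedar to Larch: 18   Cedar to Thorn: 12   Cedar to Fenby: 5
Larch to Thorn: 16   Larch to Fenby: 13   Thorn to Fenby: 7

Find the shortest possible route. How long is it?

Shortest round trip = 84 m.

There are 60 distinct closed tours to check (reversals are equivalent).
Ivy → Ridge → Cedar → Larch → Thorn → Fenby → Ivy: 32+21+18+16+7+18 = 112
Ivy → Ridge → Cedar → Larch → Fenby → Thorn → Ivy: 32+21+18+13+7+25 = 116
Ivy → Ridge → Cedar → Thorn → Larch → Fenby → Ivy: 32+21+12+16+13+18 = 112
Ivy → Ridge → Cedar → Thorn → Fenby → Larch → Ivy: 32+21+12+7+13+29 = 114
Ivy → Ridge → Cedar → Fenby → Larch → Thorn → Ivy: 32+21+5+13+16+25 = 112
Ivy → Ridge → Cedar → Fenby → Thorn → Larch → Ivy: 32+21+5+7+16+29 = 110
Ivy → Ridge → Larch → Cedar → Thorn → Fenby → Ivy: 32+11+18+12+7+18 = 98
Ivy → Ridge → Larch → Cedar → Fenby → Thorn → Ivy: 32+11+18+5+7+25 = 98
Ivy → Ridge → Larch → Thorn → Cedar → Fenby → Ivy: 32+11+16+12+5+18 = 94
Ivy → Ridge → Larch → Thorn → Fenby → Cedar → Ivy: 32+11+16+7+5+13 = 84
Ivy → Ridge → Larch → Fenby → Cedar → Thorn → Ivy: 32+11+13+5+12+25 = 98
Ivy → Ridge → Larch → Fenby → Thorn → Cedar → Ivy: 32+11+13+7+12+13 = 88
Ivy → Ridge → Thorn → Cedar → Larch → Fenby → Ivy: 32+27+12+18+13+18 = 120
Ivy → Ridge → Thorn → Cedar → Fenby → Larch → Ivy: 32+27+12+5+13+29 = 118
… (46 more)
The minimum is 84.
One optimal route: Ivy → Ridge → Larch → Thorn → Fenby → Cedar → Ivy (or its reverse).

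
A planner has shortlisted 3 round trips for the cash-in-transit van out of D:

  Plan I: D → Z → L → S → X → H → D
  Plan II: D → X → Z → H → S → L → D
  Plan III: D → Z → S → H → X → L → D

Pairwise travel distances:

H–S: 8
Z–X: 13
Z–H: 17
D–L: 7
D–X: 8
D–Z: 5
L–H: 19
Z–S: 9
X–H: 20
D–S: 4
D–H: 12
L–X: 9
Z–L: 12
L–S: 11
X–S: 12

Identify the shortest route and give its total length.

Plan I: 5 + 12 + 11 + 12 + 20 + 12 = 72
Plan II: 8 + 13 + 17 + 8 + 11 + 7 = 64
Plan III: 5 + 9 + 8 + 20 + 9 + 7 = 58

58 — Plan III is the shortest.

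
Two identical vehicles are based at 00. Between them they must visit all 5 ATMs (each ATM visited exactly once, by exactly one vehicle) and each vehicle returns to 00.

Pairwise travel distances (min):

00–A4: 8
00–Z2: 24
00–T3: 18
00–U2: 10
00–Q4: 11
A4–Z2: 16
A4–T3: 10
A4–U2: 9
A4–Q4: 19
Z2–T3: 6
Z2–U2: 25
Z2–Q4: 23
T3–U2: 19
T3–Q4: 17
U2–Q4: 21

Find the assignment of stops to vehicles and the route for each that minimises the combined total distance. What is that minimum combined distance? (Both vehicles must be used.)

78 min — the smallest possible combined total.

Check every non-empty split of the stops between the two vehicles; for each half take its own optimal tour:
  {A4} + {Z2, T3, U2, Q4}: 16 + 69 = 85
  {Z2} + {A4, T3, U2, Q4}: 48 + 57 = 105
  {A4, Z2} + {T3, U2, Q4}: 48 + 57 = 105
  {T3} + {A4, Z2, U2, Q4}: 36 + 69 = 105
  {A4, T3} + {Z2, U2, Q4}: 36 + 69 = 105
  {Z2, T3} + {A4, U2, Q4}: 48 + 49 = 97
  … (15 splits in total)
  {U2} + {A4, Z2, T3, Q4}: 20 + 58 = 78  ← best
Best: vehicle 1 00 → U2 → 00 = 20; vehicle 2 00 → A4 → Z2 → T3 → Q4 → 00 = 58; combined 78.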